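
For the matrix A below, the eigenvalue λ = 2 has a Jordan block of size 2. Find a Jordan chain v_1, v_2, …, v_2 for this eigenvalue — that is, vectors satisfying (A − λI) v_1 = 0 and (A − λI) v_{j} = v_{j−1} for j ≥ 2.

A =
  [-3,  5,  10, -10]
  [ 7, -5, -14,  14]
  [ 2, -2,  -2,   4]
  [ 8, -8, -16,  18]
A Jordan chain for λ = 2 of length 2:
v_1 = (-5, 7, 2, 8)ᵀ
v_2 = (1, 0, 0, 0)ᵀ

Let N = A − (2)·I. We want v_2 with N^2 v_2 = 0 but N^1 v_2 ≠ 0; then v_{j-1} := N · v_j for j = 2, …, 2.

Pick v_2 = (1, 0, 0, 0)ᵀ.
Then v_1 = N · v_2 = (-5, 7, 2, 8)ᵀ.

Sanity check: (A − (2)·I) v_1 = (0, 0, 0, 0)ᵀ = 0. ✓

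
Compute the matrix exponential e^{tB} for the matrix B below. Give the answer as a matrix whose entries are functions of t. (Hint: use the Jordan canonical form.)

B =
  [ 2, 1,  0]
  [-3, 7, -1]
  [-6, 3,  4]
e^{tB} =
  [-3*t*exp(4*t) + exp(5*t), exp(5*t) - exp(4*t), t*exp(4*t) - exp(5*t) + exp(4*t)]
  [-6*t*exp(4*t) + 3*exp(5*t) - 3*exp(4*t), 3*exp(5*t) - 2*exp(4*t), 2*t*exp(4*t) - 3*exp(5*t) + 3*exp(4*t)]
  [-9*t*exp(4*t) + 3*exp(5*t) - 3*exp(4*t), 3*exp(5*t) - 3*exp(4*t), 3*t*exp(4*t) - 3*exp(5*t) + 4*exp(4*t)]

Strategy: write B = P · J · P⁻¹ where J is a Jordan canonical form, so e^{tB} = P · e^{tJ} · P⁻¹, and e^{tJ} can be computed block-by-block.

B has Jordan form
J =
  [4, 1, 0]
  [0, 4, 0]
  [0, 0, 5]
(up to reordering of blocks).

Per-block formulas:
  For a 2×2 Jordan block J_2(4): exp(t · J_2(4)) = e^(4t)·(I + t·N), where N is the 2×2 nilpotent shift.
  For a 1×1 block at λ = 5: exp(t · [5]) = [e^(5t)].

After assembling e^{tJ} and conjugating by P, we get:

e^{tB} =
  [-3*t*exp(4*t) + exp(5*t), exp(5*t) - exp(4*t), t*exp(4*t) - exp(5*t) + exp(4*t)]
  [-6*t*exp(4*t) + 3*exp(5*t) - 3*exp(4*t), 3*exp(5*t) - 2*exp(4*t), 2*t*exp(4*t) - 3*exp(5*t) + 3*exp(4*t)]
  [-9*t*exp(4*t) + 3*exp(5*t) - 3*exp(4*t), 3*exp(5*t) - 3*exp(4*t), 3*t*exp(4*t) - 3*exp(5*t) + 4*exp(4*t)]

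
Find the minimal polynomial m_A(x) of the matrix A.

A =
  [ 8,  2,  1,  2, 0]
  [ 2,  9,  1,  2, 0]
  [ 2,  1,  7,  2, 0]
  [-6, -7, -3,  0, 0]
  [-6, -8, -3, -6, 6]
x^3 - 18*x^2 + 108*x - 216

The characteristic polynomial is χ_A(x) = (x - 6)^5, so the eigenvalues are known. The minimal polynomial is
  m_A(x) = Π_λ (x − λ)^{k_λ}
where k_λ is the size of the *largest* Jordan block for λ (equivalently, the smallest k with (A − λI)^k v = 0 for every generalised eigenvector v of λ).

  λ = 6: largest Jordan block has size 3, contributing (x − 6)^3

So m_A(x) = (x - 6)^3 = x^3 - 18*x^2 + 108*x - 216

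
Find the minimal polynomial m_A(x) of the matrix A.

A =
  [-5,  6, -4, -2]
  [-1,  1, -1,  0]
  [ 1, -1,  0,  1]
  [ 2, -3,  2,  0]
x^3 + 3*x^2 + 3*x + 1

The characteristic polynomial is χ_A(x) = (x + 1)^4, so the eigenvalues are known. The minimal polynomial is
  m_A(x) = Π_λ (x − λ)^{k_λ}
where k_λ is the size of the *largest* Jordan block for λ (equivalently, the smallest k with (A − λI)^k v = 0 for every generalised eigenvector v of λ).

  λ = -1: largest Jordan block has size 3, contributing (x + 1)^3

So m_A(x) = (x + 1)^3 = x^3 + 3*x^2 + 3*x + 1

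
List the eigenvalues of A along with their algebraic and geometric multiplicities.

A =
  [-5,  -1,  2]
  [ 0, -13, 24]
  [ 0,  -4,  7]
λ = -5: alg = 2, geom = 1; λ = -1: alg = 1, geom = 1

Step 1 — factor the characteristic polynomial to read off the algebraic multiplicities:
  χ_A(x) = (x + 1)*(x + 5)^2

Step 2 — compute geometric multiplicities via the rank-nullity identity g(λ) = n − rank(A − λI):
  rank(A − (-5)·I) = 2, so dim ker(A − (-5)·I) = n − 2 = 1
  rank(A − (-1)·I) = 2, so dim ker(A − (-1)·I) = n − 2 = 1

Summary:
  λ = -5: algebraic multiplicity = 2, geometric multiplicity = 1
  λ = -1: algebraic multiplicity = 1, geometric multiplicity = 1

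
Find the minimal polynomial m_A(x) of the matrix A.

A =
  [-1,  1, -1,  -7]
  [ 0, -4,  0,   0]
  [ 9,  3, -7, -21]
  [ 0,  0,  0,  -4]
x^2 + 8*x + 16

The characteristic polynomial is χ_A(x) = (x + 4)^4, so the eigenvalues are known. The minimal polynomial is
  m_A(x) = Π_λ (x − λ)^{k_λ}
where k_λ is the size of the *largest* Jordan block for λ (equivalently, the smallest k with (A − λI)^k v = 0 for every generalised eigenvector v of λ).

  λ = -4: largest Jordan block has size 2, contributing (x + 4)^2

So m_A(x) = (x + 4)^2 = x^2 + 8*x + 16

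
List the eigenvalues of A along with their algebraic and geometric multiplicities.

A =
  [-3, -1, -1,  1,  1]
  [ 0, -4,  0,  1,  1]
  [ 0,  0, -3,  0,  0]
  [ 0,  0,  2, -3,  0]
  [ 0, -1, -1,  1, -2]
λ = -3: alg = 5, geom = 3

Step 1 — factor the characteristic polynomial to read off the algebraic multiplicities:
  χ_A(x) = (x + 3)^5

Step 2 — compute geometric multiplicities via the rank-nullity identity g(λ) = n − rank(A − λI):
  rank(A − (-3)·I) = 2, so dim ker(A − (-3)·I) = n − 2 = 3

Summary:
  λ = -3: algebraic multiplicity = 5, geometric multiplicity = 3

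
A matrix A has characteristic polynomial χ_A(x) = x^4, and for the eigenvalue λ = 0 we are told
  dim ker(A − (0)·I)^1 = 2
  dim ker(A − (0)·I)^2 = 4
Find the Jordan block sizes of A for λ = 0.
Block sizes for λ = 0: [2, 2]

From the dimensions of kernels of powers, the number of Jordan blocks of size at least j is d_j − d_{j−1} where d_j = dim ker(N^j) (with d_0 = 0). Computing the differences gives [2, 2].
The number of blocks of size exactly k is (#blocks of size ≥ k) − (#blocks of size ≥ k + 1), so the partition is: 2 block(s) of size 2.
In nonincreasing order the block sizes are [2, 2].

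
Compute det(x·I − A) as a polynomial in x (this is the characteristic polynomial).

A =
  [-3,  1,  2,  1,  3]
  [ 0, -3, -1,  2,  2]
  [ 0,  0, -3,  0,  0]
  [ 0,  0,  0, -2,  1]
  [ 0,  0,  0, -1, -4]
x^5 + 15*x^4 + 90*x^3 + 270*x^2 + 405*x + 243

Expanding det(x·I − A) (e.g. by cofactor expansion or by noting that A is similar to its Jordan form J, which has the same characteristic polynomial as A) gives
  χ_A(x) = x^5 + 15*x^4 + 90*x^3 + 270*x^2 + 405*x + 243
which factors as (x + 3)^5. The eigenvalues (with algebraic multiplicities) are λ = -3 with multiplicity 5.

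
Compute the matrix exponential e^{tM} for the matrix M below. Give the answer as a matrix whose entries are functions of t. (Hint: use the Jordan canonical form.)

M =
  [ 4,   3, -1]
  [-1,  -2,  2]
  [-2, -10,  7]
e^{tM} =
  [t*exp(3*t) + exp(3*t), -t^2*exp(3*t) + 3*t*exp(3*t), t^2*exp(3*t)/2 - t*exp(3*t)]
  [-t*exp(3*t), t^2*exp(3*t) - 5*t*exp(3*t) + exp(3*t), -t^2*exp(3*t)/2 + 2*t*exp(3*t)]
  [-2*t*exp(3*t), 2*t^2*exp(3*t) - 10*t*exp(3*t), -t^2*exp(3*t) + 4*t*exp(3*t) + exp(3*t)]

Strategy: write M = P · J · P⁻¹ where J is a Jordan canonical form, so e^{tM} = P · e^{tJ} · P⁻¹, and e^{tJ} can be computed block-by-block.

M has Jordan form
J =
  [3, 1, 0]
  [0, 3, 1]
  [0, 0, 3]
(up to reordering of blocks).

Per-block formulas:
  For a 3×3 Jordan block J_3(3): exp(t · J_3(3)) = e^(3t)·(I + t·N + (t^2/2)·N^2), where N is the 3×3 nilpotent shift.

After assembling e^{tJ} and conjugating by P, we get:

e^{tM} =
  [t*exp(3*t) + exp(3*t), -t^2*exp(3*t) + 3*t*exp(3*t), t^2*exp(3*t)/2 - t*exp(3*t)]
  [-t*exp(3*t), t^2*exp(3*t) - 5*t*exp(3*t) + exp(3*t), -t^2*exp(3*t)/2 + 2*t*exp(3*t)]
  [-2*t*exp(3*t), 2*t^2*exp(3*t) - 10*t*exp(3*t), -t^2*exp(3*t) + 4*t*exp(3*t) + exp(3*t)]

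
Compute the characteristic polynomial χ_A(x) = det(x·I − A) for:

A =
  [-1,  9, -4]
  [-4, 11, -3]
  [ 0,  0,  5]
x^3 - 15*x^2 + 75*x - 125

Expanding det(x·I − A) (e.g. by cofactor expansion or by noting that A is similar to its Jordan form J, which has the same characteristic polynomial as A) gives
  χ_A(x) = x^3 - 15*x^2 + 75*x - 125
which factors as (x - 5)^3. The eigenvalues (with algebraic multiplicities) are λ = 5 with multiplicity 3.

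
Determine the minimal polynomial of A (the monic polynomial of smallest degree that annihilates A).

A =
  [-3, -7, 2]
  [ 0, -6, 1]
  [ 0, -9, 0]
x^3 + 9*x^2 + 27*x + 27

The characteristic polynomial is χ_A(x) = (x + 3)^3, so the eigenvalues are known. The minimal polynomial is
  m_A(x) = Π_λ (x − λ)^{k_λ}
where k_λ is the size of the *largest* Jordan block for λ (equivalently, the smallest k with (A − λI)^k v = 0 for every generalised eigenvector v of λ).

  λ = -3: largest Jordan block has size 3, contributing (x + 3)^3

So m_A(x) = (x + 3)^3 = x^3 + 9*x^2 + 27*x + 27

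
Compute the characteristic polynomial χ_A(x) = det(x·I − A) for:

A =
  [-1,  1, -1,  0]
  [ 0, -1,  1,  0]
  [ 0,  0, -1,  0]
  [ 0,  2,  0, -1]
x^4 + 4*x^3 + 6*x^2 + 4*x + 1

Expanding det(x·I − A) (e.g. by cofactor expansion or by noting that A is similar to its Jordan form J, which has the same characteristic polynomial as A) gives
  χ_A(x) = x^4 + 4*x^3 + 6*x^2 + 4*x + 1
which factors as (x + 1)^4. The eigenvalues (with algebraic multiplicities) are λ = -1 with multiplicity 4.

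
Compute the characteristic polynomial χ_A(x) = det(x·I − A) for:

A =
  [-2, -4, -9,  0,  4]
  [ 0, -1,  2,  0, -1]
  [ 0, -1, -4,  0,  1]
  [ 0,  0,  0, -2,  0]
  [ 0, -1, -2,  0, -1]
x^5 + 10*x^4 + 40*x^3 + 80*x^2 + 80*x + 32

Expanding det(x·I − A) (e.g. by cofactor expansion or by noting that A is similar to its Jordan form J, which has the same characteristic polynomial as A) gives
  χ_A(x) = x^5 + 10*x^4 + 40*x^3 + 80*x^2 + 80*x + 32
which factors as (x + 2)^5. The eigenvalues (with algebraic multiplicities) are λ = -2 with multiplicity 5.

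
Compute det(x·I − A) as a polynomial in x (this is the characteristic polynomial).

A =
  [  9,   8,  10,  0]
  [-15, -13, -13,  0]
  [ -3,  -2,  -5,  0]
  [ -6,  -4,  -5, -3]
x^4 + 12*x^3 + 54*x^2 + 108*x + 81

Expanding det(x·I − A) (e.g. by cofactor expansion or by noting that A is similar to its Jordan form J, which has the same characteristic polynomial as A) gives
  χ_A(x) = x^4 + 12*x^3 + 54*x^2 + 108*x + 81
which factors as (x + 3)^4. The eigenvalues (with algebraic multiplicities) are λ = -3 with multiplicity 4.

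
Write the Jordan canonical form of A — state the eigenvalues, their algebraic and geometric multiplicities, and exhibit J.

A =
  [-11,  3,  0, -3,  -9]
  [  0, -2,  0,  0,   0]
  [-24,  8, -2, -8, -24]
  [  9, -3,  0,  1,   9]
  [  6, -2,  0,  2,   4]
J_2(-2) ⊕ J_1(-2) ⊕ J_1(-2) ⊕ J_1(-2)

The characteristic polynomial is
  det(x·I − A) = x^5 + 10*x^4 + 40*x^3 + 80*x^2 + 80*x + 32 = (x + 2)^5

Eigenvalues and multiplicities (the geometric multiplicity of λ is n − rank(A − λI), which equals the number of Jordan blocks for λ):
  λ = -2: algebraic multiplicity = 5, geometric multiplicity = 4

Determining the block sizes for each eigenvalue:
  λ = -2: 4 blocks summing to 5 forces exactly one block of size 2 and the rest size 1 → block sizes [2, 1, 1, 1]

Assembling the blocks gives a Jordan form
J =
  [-2,  1,  0,  0,  0]
  [ 0, -2,  0,  0,  0]
  [ 0,  0, -2,  0,  0]
  [ 0,  0,  0, -2,  0]
  [ 0,  0,  0,  0, -2]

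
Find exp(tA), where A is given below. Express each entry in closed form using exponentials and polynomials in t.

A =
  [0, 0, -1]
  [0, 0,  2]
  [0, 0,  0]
e^{tA} =
  [1, 0, -t]
  [0, 1, 2*t]
  [0, 0, 1]

Strategy: write A = P · J · P⁻¹ where J is a Jordan canonical form, so e^{tA} = P · e^{tJ} · P⁻¹, and e^{tJ} can be computed block-by-block.

A has Jordan form
J =
  [0, 1, 0]
  [0, 0, 0]
  [0, 0, 0]
(up to reordering of blocks).

Per-block formulas:
  For a 2×2 Jordan block J_2(0): exp(t · J_2(0)) = e^(0t)·(I + t·N), where N is the 2×2 nilpotent shift.
  For a 1×1 block at λ = 0: exp(t · [0]) = [e^(0t)].

After assembling e^{tJ} and conjugating by P, we get:

e^{tA} =
  [1, 0, -t]
  [0, 1, 2*t]
  [0, 0, 1]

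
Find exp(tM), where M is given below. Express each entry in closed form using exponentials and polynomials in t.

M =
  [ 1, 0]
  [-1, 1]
e^{tM} =
  [exp(t), 0]
  [-t*exp(t), exp(t)]

Strategy: write M = P · J · P⁻¹ where J is a Jordan canonical form, so e^{tM} = P · e^{tJ} · P⁻¹, and e^{tJ} can be computed block-by-block.

M has Jordan form
J =
  [1, 1]
  [0, 1]
(up to reordering of blocks).

Per-block formulas:
  For a 2×2 Jordan block J_2(1): exp(t · J_2(1)) = e^(1t)·(I + t·N), where N is the 2×2 nilpotent shift.

After assembling e^{tJ} and conjugating by P, we get:

e^{tM} =
  [exp(t), 0]
  [-t*exp(t), exp(t)]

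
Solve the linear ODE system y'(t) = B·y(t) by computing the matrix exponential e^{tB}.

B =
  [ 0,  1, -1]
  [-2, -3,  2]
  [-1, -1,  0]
e^{tB} =
  [t*exp(-t) + exp(-t), t*exp(-t), -t*exp(-t)]
  [-2*t*exp(-t), -2*t*exp(-t) + exp(-t), 2*t*exp(-t)]
  [-t*exp(-t), -t*exp(-t), t*exp(-t) + exp(-t)]

Strategy: write B = P · J · P⁻¹ where J is a Jordan canonical form, so e^{tB} = P · e^{tJ} · P⁻¹, and e^{tJ} can be computed block-by-block.

B has Jordan form
J =
  [-1,  1,  0]
  [ 0, -1,  0]
  [ 0,  0, -1]
(up to reordering of blocks).

Per-block formulas:
  For a 2×2 Jordan block J_2(-1): exp(t · J_2(-1)) = e^(-1t)·(I + t·N), where N is the 2×2 nilpotent shift.
  For a 1×1 block at λ = -1: exp(t · [-1]) = [e^(-1t)].

After assembling e^{tJ} and conjugating by P, we get:

e^{tB} =
  [t*exp(-t) + exp(-t), t*exp(-t), -t*exp(-t)]
  [-2*t*exp(-t), -2*t*exp(-t) + exp(-t), 2*t*exp(-t)]
  [-t*exp(-t), -t*exp(-t), t*exp(-t) + exp(-t)]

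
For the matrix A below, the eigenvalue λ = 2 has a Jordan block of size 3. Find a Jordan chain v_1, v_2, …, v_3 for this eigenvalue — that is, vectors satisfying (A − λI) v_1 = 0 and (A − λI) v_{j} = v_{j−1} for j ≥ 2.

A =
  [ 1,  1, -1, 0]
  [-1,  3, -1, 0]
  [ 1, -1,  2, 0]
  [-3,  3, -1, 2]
A Jordan chain for λ = 2 of length 3:
v_1 = (-1, -1, 0, -1)ᵀ
v_2 = (-1, -1, 1, -3)ᵀ
v_3 = (1, 0, 0, 0)ᵀ

Let N = A − (2)·I. We want v_3 with N^3 v_3 = 0 but N^2 v_3 ≠ 0; then v_{j-1} := N · v_j for j = 3, …, 2.

Pick v_3 = (1, 0, 0, 0)ᵀ.
Then v_2 = N · v_3 = (-1, -1, 1, -3)ᵀ.
Then v_1 = N · v_2 = (-1, -1, 0, -1)ᵀ.

Sanity check: (A − (2)·I) v_1 = (0, 0, 0, 0)ᵀ = 0. ✓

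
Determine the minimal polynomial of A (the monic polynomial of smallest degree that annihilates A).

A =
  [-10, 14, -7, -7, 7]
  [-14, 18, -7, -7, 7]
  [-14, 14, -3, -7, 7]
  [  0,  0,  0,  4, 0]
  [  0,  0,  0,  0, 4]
x^2 - x - 12

The characteristic polynomial is χ_A(x) = (x - 4)^4*(x + 3), so the eigenvalues are known. The minimal polynomial is
  m_A(x) = Π_λ (x − λ)^{k_λ}
where k_λ is the size of the *largest* Jordan block for λ (equivalently, the smallest k with (A − λI)^k v = 0 for every generalised eigenvector v of λ).

  λ = -3: largest Jordan block has size 1, contributing (x + 3)
  λ = 4: largest Jordan block has size 1, contributing (x − 4)

So m_A(x) = (x - 4)*(x + 3) = x^2 - x - 12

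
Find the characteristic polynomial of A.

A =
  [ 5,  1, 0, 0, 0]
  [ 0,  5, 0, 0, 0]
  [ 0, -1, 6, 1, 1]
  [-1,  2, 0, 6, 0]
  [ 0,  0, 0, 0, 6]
x^5 - 28*x^4 + 313*x^3 - 1746*x^2 + 4860*x - 5400

Expanding det(x·I − A) (e.g. by cofactor expansion or by noting that A is similar to its Jordan form J, which has the same characteristic polynomial as A) gives
  χ_A(x) = x^5 - 28*x^4 + 313*x^3 - 1746*x^2 + 4860*x - 5400
which factors as (x - 6)^3*(x - 5)^2. The eigenvalues (with algebraic multiplicities) are λ = 5 with multiplicity 2, λ = 6 with multiplicity 3.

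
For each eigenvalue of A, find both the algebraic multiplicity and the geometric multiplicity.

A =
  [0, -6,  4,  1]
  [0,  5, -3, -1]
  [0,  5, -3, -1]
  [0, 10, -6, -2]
λ = 0: alg = 4, geom = 2

Step 1 — factor the characteristic polynomial to read off the algebraic multiplicities:
  χ_A(x) = x^4

Step 2 — compute geometric multiplicities via the rank-nullity identity g(λ) = n − rank(A − λI):
  rank(A − (0)·I) = 2, so dim ker(A − (0)·I) = n − 2 = 2

Summary:
  λ = 0: algebraic multiplicity = 4, geometric multiplicity = 2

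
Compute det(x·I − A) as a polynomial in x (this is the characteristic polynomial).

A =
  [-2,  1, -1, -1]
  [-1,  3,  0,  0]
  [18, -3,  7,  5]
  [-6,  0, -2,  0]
x^4 - 8*x^3 + 24*x^2 - 32*x + 16

Expanding det(x·I − A) (e.g. by cofactor expansion or by noting that A is similar to its Jordan form J, which has the same characteristic polynomial as A) gives
  χ_A(x) = x^4 - 8*x^3 + 24*x^2 - 32*x + 16
which factors as (x - 2)^4. The eigenvalues (with algebraic multiplicities) are λ = 2 with multiplicity 4.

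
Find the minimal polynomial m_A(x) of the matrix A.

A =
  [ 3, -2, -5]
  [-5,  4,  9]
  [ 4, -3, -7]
x^3

The characteristic polynomial is χ_A(x) = x^3, so the eigenvalues are known. The minimal polynomial is
  m_A(x) = Π_λ (x − λ)^{k_λ}
where k_λ is the size of the *largest* Jordan block for λ (equivalently, the smallest k with (A − λI)^k v = 0 for every generalised eigenvector v of λ).

  λ = 0: largest Jordan block has size 3, contributing (x − 0)^3

So m_A(x) = x^3 = x^3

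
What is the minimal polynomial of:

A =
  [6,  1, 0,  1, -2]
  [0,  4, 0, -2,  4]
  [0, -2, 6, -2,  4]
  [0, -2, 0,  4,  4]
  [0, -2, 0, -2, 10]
x^2 - 12*x + 36

The characteristic polynomial is χ_A(x) = (x - 6)^5, so the eigenvalues are known. The minimal polynomial is
  m_A(x) = Π_λ (x − λ)^{k_λ}
where k_λ is the size of the *largest* Jordan block for λ (equivalently, the smallest k with (A − λI)^k v = 0 for every generalised eigenvector v of λ).

  λ = 6: largest Jordan block has size 2, contributing (x − 6)^2

So m_A(x) = (x - 6)^2 = x^2 - 12*x + 36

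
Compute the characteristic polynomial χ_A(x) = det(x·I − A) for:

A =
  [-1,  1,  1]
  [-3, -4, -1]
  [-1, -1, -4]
x^3 + 9*x^2 + 27*x + 27

Expanding det(x·I − A) (e.g. by cofactor expansion or by noting that A is similar to its Jordan form J, which has the same characteristic polynomial as A) gives
  χ_A(x) = x^3 + 9*x^2 + 27*x + 27
which factors as (x + 3)^3. The eigenvalues (with algebraic multiplicities) are λ = -3 with multiplicity 3.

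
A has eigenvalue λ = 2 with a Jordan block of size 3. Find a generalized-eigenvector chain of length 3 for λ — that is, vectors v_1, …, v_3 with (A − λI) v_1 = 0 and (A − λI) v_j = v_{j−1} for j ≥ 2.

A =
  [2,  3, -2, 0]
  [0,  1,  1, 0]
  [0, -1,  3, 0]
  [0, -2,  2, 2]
A Jordan chain for λ = 2 of length 3:
v_1 = (-1, 0, 0, 0)ᵀ
v_2 = (3, -1, -1, -2)ᵀ
v_3 = (0, 1, 0, 0)ᵀ

Let N = A − (2)·I. We want v_3 with N^3 v_3 = 0 but N^2 v_3 ≠ 0; then v_{j-1} := N · v_j for j = 3, …, 2.

Pick v_3 = (0, 1, 0, 0)ᵀ.
Then v_2 = N · v_3 = (3, -1, -1, -2)ᵀ.
Then v_1 = N · v_2 = (-1, 0, 0, 0)ᵀ.

Sanity check: (A − (2)·I) v_1 = (0, 0, 0, 0)ᵀ = 0. ✓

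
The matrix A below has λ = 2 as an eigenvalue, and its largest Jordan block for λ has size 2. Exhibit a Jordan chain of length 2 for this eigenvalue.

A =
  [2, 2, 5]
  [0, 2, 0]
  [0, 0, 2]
A Jordan chain for λ = 2 of length 2:
v_1 = (2, 0, 0)ᵀ
v_2 = (0, 1, 0)ᵀ

Let N = A − (2)·I. We want v_2 with N^2 v_2 = 0 but N^1 v_2 ≠ 0; then v_{j-1} := N · v_j for j = 2, …, 2.

Pick v_2 = (0, 1, 0)ᵀ.
Then v_1 = N · v_2 = (2, 0, 0)ᵀ.

Sanity check: (A − (2)·I) v_1 = (0, 0, 0)ᵀ = 0. ✓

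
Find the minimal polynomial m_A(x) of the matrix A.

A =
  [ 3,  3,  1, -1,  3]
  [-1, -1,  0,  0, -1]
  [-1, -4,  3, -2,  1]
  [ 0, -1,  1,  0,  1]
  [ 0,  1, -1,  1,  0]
x^2 - 2*x + 1

The characteristic polynomial is χ_A(x) = (x - 1)^5, so the eigenvalues are known. The minimal polynomial is
  m_A(x) = Π_λ (x − λ)^{k_λ}
where k_λ is the size of the *largest* Jordan block for λ (equivalently, the smallest k with (A − λI)^k v = 0 for every generalised eigenvector v of λ).

  λ = 1: largest Jordan block has size 2, contributing (x − 1)^2

So m_A(x) = (x - 1)^2 = x^2 - 2*x + 1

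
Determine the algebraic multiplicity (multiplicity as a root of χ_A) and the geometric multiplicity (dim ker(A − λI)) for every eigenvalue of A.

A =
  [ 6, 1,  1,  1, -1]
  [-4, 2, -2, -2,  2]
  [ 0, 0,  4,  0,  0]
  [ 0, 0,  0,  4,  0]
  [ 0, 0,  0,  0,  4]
λ = 4: alg = 5, geom = 4

Step 1 — factor the characteristic polynomial to read off the algebraic multiplicities:
  χ_A(x) = (x - 4)^5

Step 2 — compute geometric multiplicities via the rank-nullity identity g(λ) = n − rank(A − λI):
  rank(A − (4)·I) = 1, so dim ker(A − (4)·I) = n − 1 = 4

Summary:
  λ = 4: algebraic multiplicity = 5, geometric multiplicity = 4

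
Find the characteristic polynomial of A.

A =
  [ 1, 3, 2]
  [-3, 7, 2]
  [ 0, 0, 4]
x^3 - 12*x^2 + 48*x - 64

Expanding det(x·I − A) (e.g. by cofactor expansion or by noting that A is similar to its Jordan form J, which has the same characteristic polynomial as A) gives
  χ_A(x) = x^3 - 12*x^2 + 48*x - 64
which factors as (x - 4)^3. The eigenvalues (with algebraic multiplicities) are λ = 4 with multiplicity 3.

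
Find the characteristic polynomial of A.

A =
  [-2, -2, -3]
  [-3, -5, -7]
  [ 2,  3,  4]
x^3 + 3*x^2 + 3*x + 1

Expanding det(x·I − A) (e.g. by cofactor expansion or by noting that A is similar to its Jordan form J, which has the same characteristic polynomial as A) gives
  χ_A(x) = x^3 + 3*x^2 + 3*x + 1
which factors as (x + 1)^3. The eigenvalues (with algebraic multiplicities) are λ = -1 with multiplicity 3.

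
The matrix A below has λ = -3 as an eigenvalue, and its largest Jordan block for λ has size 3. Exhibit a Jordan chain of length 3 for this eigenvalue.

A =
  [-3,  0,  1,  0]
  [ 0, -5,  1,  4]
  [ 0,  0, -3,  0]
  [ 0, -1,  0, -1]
A Jordan chain for λ = -3 of length 3:
v_1 = (0, -2, 0, -1)ᵀ
v_2 = (1, 1, 0, 0)ᵀ
v_3 = (0, 0, 1, 0)ᵀ

Let N = A − (-3)·I. We want v_3 with N^3 v_3 = 0 but N^2 v_3 ≠ 0; then v_{j-1} := N · v_j for j = 3, …, 2.

Pick v_3 = (0, 0, 1, 0)ᵀ.
Then v_2 = N · v_3 = (1, 1, 0, 0)ᵀ.
Then v_1 = N · v_2 = (0, -2, 0, -1)ᵀ.

Sanity check: (A − (-3)·I) v_1 = (0, 0, 0, 0)ᵀ = 0. ✓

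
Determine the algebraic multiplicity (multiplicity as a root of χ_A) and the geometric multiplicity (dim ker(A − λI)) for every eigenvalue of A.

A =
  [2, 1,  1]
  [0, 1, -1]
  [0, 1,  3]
λ = 2: alg = 3, geom = 2

Step 1 — factor the characteristic polynomial to read off the algebraic multiplicities:
  χ_A(x) = (x - 2)^3

Step 2 — compute geometric multiplicities via the rank-nullity identity g(λ) = n − rank(A − λI):
  rank(A − (2)·I) = 1, so dim ker(A − (2)·I) = n − 1 = 2

Summary:
  λ = 2: algebraic multiplicity = 3, geometric multiplicity = 2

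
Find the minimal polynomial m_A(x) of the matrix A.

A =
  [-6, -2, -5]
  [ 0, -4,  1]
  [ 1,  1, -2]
x^3 + 12*x^2 + 48*x + 64

The characteristic polynomial is χ_A(x) = (x + 4)^3, so the eigenvalues are known. The minimal polynomial is
  m_A(x) = Π_λ (x − λ)^{k_λ}
where k_λ is the size of the *largest* Jordan block for λ (equivalently, the smallest k with (A − λI)^k v = 0 for every generalised eigenvector v of λ).

  λ = -4: largest Jordan block has size 3, contributing (x + 4)^3

So m_A(x) = (x + 4)^3 = x^3 + 12*x^2 + 48*x + 64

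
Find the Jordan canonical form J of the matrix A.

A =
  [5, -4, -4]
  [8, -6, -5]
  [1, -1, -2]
J_3(-1)

The characteristic polynomial is
  det(x·I − A) = x^3 + 3*x^2 + 3*x + 1 = (x + 1)^3

Eigenvalues and multiplicities (the geometric multiplicity of λ is n − rank(A − λI), which equals the number of Jordan blocks for λ):
  λ = -1: algebraic multiplicity = 3, geometric multiplicity = 1

Determining the block sizes for each eigenvalue:
  λ = -1: one block (gm = 1), so the single block has size am = 3 → block sizes [3]

Assembling the blocks gives a Jordan form
J =
  [-1,  1,  0]
  [ 0, -1,  1]
  [ 0,  0, -1]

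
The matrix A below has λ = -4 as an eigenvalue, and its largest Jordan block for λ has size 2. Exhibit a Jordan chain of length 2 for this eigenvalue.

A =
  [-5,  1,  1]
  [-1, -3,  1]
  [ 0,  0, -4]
A Jordan chain for λ = -4 of length 2:
v_1 = (-1, -1, 0)ᵀ
v_2 = (1, 0, 0)ᵀ

Let N = A − (-4)·I. We want v_2 with N^2 v_2 = 0 but N^1 v_2 ≠ 0; then v_{j-1} := N · v_j for j = 2, …, 2.

Pick v_2 = (1, 0, 0)ᵀ.
Then v_1 = N · v_2 = (-1, -1, 0)ᵀ.

Sanity check: (A − (-4)·I) v_1 = (0, 0, 0)ᵀ = 0. ✓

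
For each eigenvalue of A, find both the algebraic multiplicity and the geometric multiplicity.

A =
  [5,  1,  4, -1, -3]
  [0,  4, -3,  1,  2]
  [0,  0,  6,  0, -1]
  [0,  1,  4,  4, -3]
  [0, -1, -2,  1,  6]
λ = 5: alg = 5, geom = 3

Step 1 — factor the characteristic polynomial to read off the algebraic multiplicities:
  χ_A(x) = (x - 5)^5

Step 2 — compute geometric multiplicities via the rank-nullity identity g(λ) = n − rank(A − λI):
  rank(A − (5)·I) = 2, so dim ker(A − (5)·I) = n − 2 = 3

Summary:
  λ = 5: algebraic multiplicity = 5, geometric multiplicity = 3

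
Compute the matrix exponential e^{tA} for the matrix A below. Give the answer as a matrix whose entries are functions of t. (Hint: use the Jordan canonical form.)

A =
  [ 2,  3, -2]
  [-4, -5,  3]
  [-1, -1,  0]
e^{tA} =
  [-t^2*exp(-t)/2 + 3*t*exp(-t) + exp(-t), -t^2*exp(-t)/2 + 3*t*exp(-t), t^2*exp(-t)/2 - 2*t*exp(-t)]
  [t^2*exp(-t)/2 - 4*t*exp(-t), t^2*exp(-t)/2 - 4*t*exp(-t) + exp(-t), -t^2*exp(-t)/2 + 3*t*exp(-t)]
  [-t*exp(-t), -t*exp(-t), t*exp(-t) + exp(-t)]

Strategy: write A = P · J · P⁻¹ where J is a Jordan canonical form, so e^{tA} = P · e^{tJ} · P⁻¹, and e^{tJ} can be computed block-by-block.

A has Jordan form
J =
  [-1,  1,  0]
  [ 0, -1,  1]
  [ 0,  0, -1]
(up to reordering of blocks).

Per-block formulas:
  For a 3×3 Jordan block J_3(-1): exp(t · J_3(-1)) = e^(-1t)·(I + t·N + (t^2/2)·N^2), where N is the 3×3 nilpotent shift.

After assembling e^{tJ} and conjugating by P, we get:

e^{tA} =
  [-t^2*exp(-t)/2 + 3*t*exp(-t) + exp(-t), -t^2*exp(-t)/2 + 3*t*exp(-t), t^2*exp(-t)/2 - 2*t*exp(-t)]
  [t^2*exp(-t)/2 - 4*t*exp(-t), t^2*exp(-t)/2 - 4*t*exp(-t) + exp(-t), -t^2*exp(-t)/2 + 3*t*exp(-t)]
  [-t*exp(-t), -t*exp(-t), t*exp(-t) + exp(-t)]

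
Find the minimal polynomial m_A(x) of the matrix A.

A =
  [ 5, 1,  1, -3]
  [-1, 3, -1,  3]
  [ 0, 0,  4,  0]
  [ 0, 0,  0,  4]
x^2 - 8*x + 16

The characteristic polynomial is χ_A(x) = (x - 4)^4, so the eigenvalues are known. The minimal polynomial is
  m_A(x) = Π_λ (x − λ)^{k_λ}
where k_λ is the size of the *largest* Jordan block for λ (equivalently, the smallest k with (A − λI)^k v = 0 for every generalised eigenvector v of λ).

  λ = 4: largest Jordan block has size 2, contributing (x − 4)^2

So m_A(x) = (x - 4)^2 = x^2 - 8*x + 16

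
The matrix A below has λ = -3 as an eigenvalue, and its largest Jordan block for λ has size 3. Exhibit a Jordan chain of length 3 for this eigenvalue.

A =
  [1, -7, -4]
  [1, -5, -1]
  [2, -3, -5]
A Jordan chain for λ = -3 of length 3:
v_1 = (1, 0, 1)ᵀ
v_2 = (4, 1, 2)ᵀ
v_3 = (1, 0, 0)ᵀ

Let N = A − (-3)·I. We want v_3 with N^3 v_3 = 0 but N^2 v_3 ≠ 0; then v_{j-1} := N · v_j for j = 3, …, 2.

Pick v_3 = (1, 0, 0)ᵀ.
Then v_2 = N · v_3 = (4, 1, 2)ᵀ.
Then v_1 = N · v_2 = (1, 0, 1)ᵀ.

Sanity check: (A − (-3)·I) v_1 = (0, 0, 0)ᵀ = 0. ✓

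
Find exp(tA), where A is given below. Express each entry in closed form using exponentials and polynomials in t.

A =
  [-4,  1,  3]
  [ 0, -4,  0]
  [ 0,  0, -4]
e^{tA} =
  [exp(-4*t), t*exp(-4*t), 3*t*exp(-4*t)]
  [0, exp(-4*t), 0]
  [0, 0, exp(-4*t)]

Strategy: write A = P · J · P⁻¹ where J is a Jordan canonical form, so e^{tA} = P · e^{tJ} · P⁻¹, and e^{tJ} can be computed block-by-block.

A has Jordan form
J =
  [-4,  1,  0]
  [ 0, -4,  0]
  [ 0,  0, -4]
(up to reordering of blocks).

Per-block formulas:
  For a 1×1 block at λ = -4: exp(t · [-4]) = [e^(-4t)].
  For a 2×2 Jordan block J_2(-4): exp(t · J_2(-4)) = e^(-4t)·(I + t·N), where N is the 2×2 nilpotent shift.

After assembling e^{tJ} and conjugating by P, we get:

e^{tA} =
  [exp(-4*t), t*exp(-4*t), 3*t*exp(-4*t)]
  [0, exp(-4*t), 0]
  [0, 0, exp(-4*t)]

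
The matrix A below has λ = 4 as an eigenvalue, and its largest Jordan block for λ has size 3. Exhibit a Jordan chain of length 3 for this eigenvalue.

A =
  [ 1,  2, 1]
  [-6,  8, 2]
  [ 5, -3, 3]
A Jordan chain for λ = 4 of length 3:
v_1 = (2, 4, -2)ᵀ
v_2 = (-3, -6, 5)ᵀ
v_3 = (1, 0, 0)ᵀ

Let N = A − (4)·I. We want v_3 with N^3 v_3 = 0 but N^2 v_3 ≠ 0; then v_{j-1} := N · v_j for j = 3, …, 2.

Pick v_3 = (1, 0, 0)ᵀ.
Then v_2 = N · v_3 = (-3, -6, 5)ᵀ.
Then v_1 = N · v_2 = (2, 4, -2)ᵀ.

Sanity check: (A − (4)·I) v_1 = (0, 0, 0)ᵀ = 0. ✓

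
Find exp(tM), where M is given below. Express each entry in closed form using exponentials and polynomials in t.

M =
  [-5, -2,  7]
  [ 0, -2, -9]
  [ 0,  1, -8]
e^{tM} =
  [exp(-5*t), t^2*exp(-5*t)/2 - 2*t*exp(-5*t), -3*t^2*exp(-5*t)/2 + 7*t*exp(-5*t)]
  [0, 3*t*exp(-5*t) + exp(-5*t), -9*t*exp(-5*t)]
  [0, t*exp(-5*t), -3*t*exp(-5*t) + exp(-5*t)]

Strategy: write M = P · J · P⁻¹ where J is a Jordan canonical form, so e^{tM} = P · e^{tJ} · P⁻¹, and e^{tJ} can be computed block-by-block.

M has Jordan form
J =
  [-5,  1,  0]
  [ 0, -5,  1]
  [ 0,  0, -5]
(up to reordering of blocks).

Per-block formulas:
  For a 3×3 Jordan block J_3(-5): exp(t · J_3(-5)) = e^(-5t)·(I + t·N + (t^2/2)·N^2), where N is the 3×3 nilpotent shift.

After assembling e^{tJ} and conjugating by P, we get:

e^{tM} =
  [exp(-5*t), t^2*exp(-5*t)/2 - 2*t*exp(-5*t), -3*t^2*exp(-5*t)/2 + 7*t*exp(-5*t)]
  [0, 3*t*exp(-5*t) + exp(-5*t), -9*t*exp(-5*t)]
  [0, t*exp(-5*t), -3*t*exp(-5*t) + exp(-5*t)]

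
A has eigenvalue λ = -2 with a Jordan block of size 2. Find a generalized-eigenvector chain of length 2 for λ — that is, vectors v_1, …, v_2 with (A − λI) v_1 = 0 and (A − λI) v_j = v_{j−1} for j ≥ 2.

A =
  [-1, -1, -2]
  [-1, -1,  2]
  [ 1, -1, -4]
A Jordan chain for λ = -2 of length 2:
v_1 = (1, -1, 1)ᵀ
v_2 = (1, 0, 0)ᵀ

Let N = A − (-2)·I. We want v_2 with N^2 v_2 = 0 but N^1 v_2 ≠ 0; then v_{j-1} := N · v_j for j = 2, …, 2.

Pick v_2 = (1, 0, 0)ᵀ.
Then v_1 = N · v_2 = (1, -1, 1)ᵀ.

Sanity check: (A − (-2)·I) v_1 = (0, 0, 0)ᵀ = 0. ✓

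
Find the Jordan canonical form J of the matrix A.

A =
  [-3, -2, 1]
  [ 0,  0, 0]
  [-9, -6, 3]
J_2(0) ⊕ J_1(0)

The characteristic polynomial is
  det(x·I − A) = x^3

Eigenvalues and multiplicities (the geometric multiplicity of λ is n − rank(A − λI), which equals the number of Jordan blocks for λ):
  λ = 0: algebraic multiplicity = 3, geometric multiplicity = 2

Determining the block sizes for each eigenvalue:
  λ = 0: 2 blocks summing to 3 forces exactly one block of size 2 and the rest size 1 → block sizes [2, 1]

Assembling the blocks gives a Jordan form
J =
  [0, 1, 0]
  [0, 0, 0]
  [0, 0, 0]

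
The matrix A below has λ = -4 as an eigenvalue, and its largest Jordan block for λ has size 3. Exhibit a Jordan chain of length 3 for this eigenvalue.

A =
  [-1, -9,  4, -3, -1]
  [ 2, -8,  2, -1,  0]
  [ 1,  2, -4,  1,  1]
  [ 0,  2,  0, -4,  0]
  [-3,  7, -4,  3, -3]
A Jordan chain for λ = -4 of length 3:
v_1 = (-2, 0, 4, 4, -2)ᵀ
v_2 = (3, 2, 1, 0, -3)ᵀ
v_3 = (1, 0, 0, 0, 0)ᵀ

Let N = A − (-4)·I. We want v_3 with N^3 v_3 = 0 but N^2 v_3 ≠ 0; then v_{j-1} := N · v_j for j = 3, …, 2.

Pick v_3 = (1, 0, 0, 0, 0)ᵀ.
Then v_2 = N · v_3 = (3, 2, 1, 0, -3)ᵀ.
Then v_1 = N · v_2 = (-2, 0, 4, 4, -2)ᵀ.

Sanity check: (A − (-4)·I) v_1 = (0, 0, 0, 0, 0)ᵀ = 0. ✓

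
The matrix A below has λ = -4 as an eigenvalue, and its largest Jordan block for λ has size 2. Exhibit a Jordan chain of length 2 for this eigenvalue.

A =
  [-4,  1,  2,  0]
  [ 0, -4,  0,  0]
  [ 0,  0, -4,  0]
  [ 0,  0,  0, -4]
A Jordan chain for λ = -4 of length 2:
v_1 = (1, 0, 0, 0)ᵀ
v_2 = (0, 1, 0, 0)ᵀ

Let N = A − (-4)·I. We want v_2 with N^2 v_2 = 0 but N^1 v_2 ≠ 0; then v_{j-1} := N · v_j for j = 2, …, 2.

Pick v_2 = (0, 1, 0, 0)ᵀ.
Then v_1 = N · v_2 = (1, 0, 0, 0)ᵀ.

Sanity check: (A − (-4)·I) v_1 = (0, 0, 0, 0)ᵀ = 0. ✓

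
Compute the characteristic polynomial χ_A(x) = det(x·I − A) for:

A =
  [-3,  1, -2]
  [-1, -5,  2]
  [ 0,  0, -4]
x^3 + 12*x^2 + 48*x + 64

Expanding det(x·I − A) (e.g. by cofactor expansion or by noting that A is similar to its Jordan form J, which has the same characteristic polynomial as A) gives
  χ_A(x) = x^3 + 12*x^2 + 48*x + 64
which factors as (x + 4)^3. The eigenvalues (with algebraic multiplicities) are λ = -4 with multiplicity 3.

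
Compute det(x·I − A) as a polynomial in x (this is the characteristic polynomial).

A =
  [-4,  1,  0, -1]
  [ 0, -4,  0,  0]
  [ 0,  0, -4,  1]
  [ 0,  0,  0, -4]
x^4 + 16*x^3 + 96*x^2 + 256*x + 256

Expanding det(x·I − A) (e.g. by cofactor expansion or by noting that A is similar to its Jordan form J, which has the same characteristic polynomial as A) gives
  χ_A(x) = x^4 + 16*x^3 + 96*x^2 + 256*x + 256
which factors as (x + 4)^4. The eigenvalues (with algebraic multiplicities) are λ = -4 with multiplicity 4.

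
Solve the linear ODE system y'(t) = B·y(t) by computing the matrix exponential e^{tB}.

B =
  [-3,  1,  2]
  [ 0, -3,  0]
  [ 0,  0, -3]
e^{tB} =
  [exp(-3*t), t*exp(-3*t), 2*t*exp(-3*t)]
  [0, exp(-3*t), 0]
  [0, 0, exp(-3*t)]

Strategy: write B = P · J · P⁻¹ where J is a Jordan canonical form, so e^{tB} = P · e^{tJ} · P⁻¹, and e^{tJ} can be computed block-by-block.

B has Jordan form
J =
  [-3,  1,  0]
  [ 0, -3,  0]
  [ 0,  0, -3]
(up to reordering of blocks).

Per-block formulas:
  For a 1×1 block at λ = -3: exp(t · [-3]) = [e^(-3t)].
  For a 2×2 Jordan block J_2(-3): exp(t · J_2(-3)) = e^(-3t)·(I + t·N), where N is the 2×2 nilpotent shift.

After assembling e^{tJ} and conjugating by P, we get:

e^{tB} =
  [exp(-3*t), t*exp(-3*t), 2*t*exp(-3*t)]
  [0, exp(-3*t), 0]
  [0, 0, exp(-3*t)]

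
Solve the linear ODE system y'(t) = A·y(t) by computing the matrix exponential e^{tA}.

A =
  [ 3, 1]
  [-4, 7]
e^{tA} =
  [-2*t*exp(5*t) + exp(5*t), t*exp(5*t)]
  [-4*t*exp(5*t), 2*t*exp(5*t) + exp(5*t)]

Strategy: write A = P · J · P⁻¹ where J is a Jordan canonical form, so e^{tA} = P · e^{tJ} · P⁻¹, and e^{tJ} can be computed block-by-block.

A has Jordan form
J =
  [5, 1]
  [0, 5]
(up to reordering of blocks).

Per-block formulas:
  For a 2×2 Jordan block J_2(5): exp(t · J_2(5)) = e^(5t)·(I + t·N), where N is the 2×2 nilpotent shift.

After assembling e^{tJ} and conjugating by P, we get:

e^{tA} =
  [-2*t*exp(5*t) + exp(5*t), t*exp(5*t)]
  [-4*t*exp(5*t), 2*t*exp(5*t) + exp(5*t)]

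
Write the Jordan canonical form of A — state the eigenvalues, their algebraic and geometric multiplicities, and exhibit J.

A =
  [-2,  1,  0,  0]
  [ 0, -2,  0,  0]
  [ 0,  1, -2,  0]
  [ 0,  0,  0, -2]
J_2(-2) ⊕ J_1(-2) ⊕ J_1(-2)

The characteristic polynomial is
  det(x·I − A) = x^4 + 8*x^3 + 24*x^2 + 32*x + 16 = (x + 2)^4

Eigenvalues and multiplicities (the geometric multiplicity of λ is n − rank(A − λI), which equals the number of Jordan blocks for λ):
  λ = -2: algebraic multiplicity = 4, geometric multiplicity = 3

Determining the block sizes for each eigenvalue:
  λ = -2: 3 blocks summing to 4 forces exactly one block of size 2 and the rest size 1 → block sizes [2, 1, 1]

Assembling the blocks gives a Jordan form
J =
  [-2,  1,  0,  0]
  [ 0, -2,  0,  0]
  [ 0,  0, -2,  0]
  [ 0,  0,  0, -2]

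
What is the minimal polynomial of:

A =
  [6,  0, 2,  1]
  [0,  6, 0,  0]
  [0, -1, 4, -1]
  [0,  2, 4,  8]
x^2 - 12*x + 36

The characteristic polynomial is χ_A(x) = (x - 6)^4, so the eigenvalues are known. The minimal polynomial is
  m_A(x) = Π_λ (x − λ)^{k_λ}
where k_λ is the size of the *largest* Jordan block for λ (equivalently, the smallest k with (A − λI)^k v = 0 for every generalised eigenvector v of λ).

  λ = 6: largest Jordan block has size 2, contributing (x − 6)^2

So m_A(x) = (x - 6)^2 = x^2 - 12*x + 36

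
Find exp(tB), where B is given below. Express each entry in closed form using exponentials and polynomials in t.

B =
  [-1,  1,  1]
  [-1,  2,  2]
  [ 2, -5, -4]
e^{tB} =
  [t^2*exp(-t)/2 + exp(-t), -t^2*exp(-t) + t*exp(-t), -t^2*exp(-t)/2 + t*exp(-t)]
  [t^2*exp(-t)/2 - t*exp(-t), -t^2*exp(-t) + 3*t*exp(-t) + exp(-t), -t^2*exp(-t)/2 + 2*t*exp(-t)]
  [-t^2*exp(-t)/2 + 2*t*exp(-t), t^2*exp(-t) - 5*t*exp(-t), t^2*exp(-t)/2 - 3*t*exp(-t) + exp(-t)]

Strategy: write B = P · J · P⁻¹ where J is a Jordan canonical form, so e^{tB} = P · e^{tJ} · P⁻¹, and e^{tJ} can be computed block-by-block.

B has Jordan form
J =
  [-1,  1,  0]
  [ 0, -1,  1]
  [ 0,  0, -1]
(up to reordering of blocks).

Per-block formulas:
  For a 3×3 Jordan block J_3(-1): exp(t · J_3(-1)) = e^(-1t)·(I + t·N + (t^2/2)·N^2), where N is the 3×3 nilpotent shift.

After assembling e^{tJ} and conjugating by P, we get:

e^{tB} =
  [t^2*exp(-t)/2 + exp(-t), -t^2*exp(-t) + t*exp(-t), -t^2*exp(-t)/2 + t*exp(-t)]
  [t^2*exp(-t)/2 - t*exp(-t), -t^2*exp(-t) + 3*t*exp(-t) + exp(-t), -t^2*exp(-t)/2 + 2*t*exp(-t)]
  [-t^2*exp(-t)/2 + 2*t*exp(-t), t^2*exp(-t) - 5*t*exp(-t), t^2*exp(-t)/2 - 3*t*exp(-t) + exp(-t)]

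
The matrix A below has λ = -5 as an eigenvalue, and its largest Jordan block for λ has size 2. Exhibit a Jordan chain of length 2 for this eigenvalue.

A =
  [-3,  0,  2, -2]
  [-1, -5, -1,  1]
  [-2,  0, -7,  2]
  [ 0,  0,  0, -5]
A Jordan chain for λ = -5 of length 2:
v_1 = (2, -1, -2, 0)ᵀ
v_2 = (1, 0, 0, 0)ᵀ

Let N = A − (-5)·I. We want v_2 with N^2 v_2 = 0 but N^1 v_2 ≠ 0; then v_{j-1} := N · v_j for j = 2, …, 2.

Pick v_2 = (1, 0, 0, 0)ᵀ.
Then v_1 = N · v_2 = (2, -1, -2, 0)ᵀ.

Sanity check: (A − (-5)·I) v_1 = (0, 0, 0, 0)ᵀ = 0. ✓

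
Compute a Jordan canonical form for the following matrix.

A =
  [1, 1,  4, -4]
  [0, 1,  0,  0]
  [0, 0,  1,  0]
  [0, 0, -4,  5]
J_2(1) ⊕ J_1(1) ⊕ J_1(5)

The characteristic polynomial is
  det(x·I − A) = x^4 - 8*x^3 + 18*x^2 - 16*x + 5 = (x - 5)*(x - 1)^3

Eigenvalues and multiplicities (the geometric multiplicity of λ is n − rank(A − λI), which equals the number of Jordan blocks for λ):
  λ = 1: algebraic multiplicity = 3, geometric multiplicity = 2
  λ = 5: algebraic multiplicity = 1, geometric multiplicity = 1

Determining the block sizes for each eigenvalue:
  λ = 1: 2 blocks summing to 3 forces exactly one block of size 2 and the rest size 1 → block sizes [2, 1]
  λ = 5: one block (gm = 1), so the single block has size am = 1 → block sizes [1]

Assembling the blocks gives a Jordan form
J =
  [1, 1, 0, 0]
  [0, 1, 0, 0]
  [0, 0, 1, 0]
  [0, 0, 0, 5]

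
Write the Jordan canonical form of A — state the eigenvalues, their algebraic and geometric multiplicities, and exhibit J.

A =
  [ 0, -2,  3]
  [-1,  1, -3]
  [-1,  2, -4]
J_2(-1) ⊕ J_1(-1)

The characteristic polynomial is
  det(x·I − A) = x^3 + 3*x^2 + 3*x + 1 = (x + 1)^3

Eigenvalues and multiplicities (the geometric multiplicity of λ is n − rank(A − λI), which equals the number of Jordan blocks for λ):
  λ = -1: algebraic multiplicity = 3, geometric multiplicity = 2

Determining the block sizes for each eigenvalue:
  λ = -1: 2 blocks summing to 3 forces exactly one block of size 2 and the rest size 1 → block sizes [2, 1]

Assembling the blocks gives a Jordan form
J =
  [-1,  1,  0]
  [ 0, -1,  0]
  [ 0,  0, -1]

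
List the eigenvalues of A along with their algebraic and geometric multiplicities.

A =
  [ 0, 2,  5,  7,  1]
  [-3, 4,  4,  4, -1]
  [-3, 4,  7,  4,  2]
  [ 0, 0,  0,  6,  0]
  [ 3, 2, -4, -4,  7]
λ = 3: alg = 2, geom = 1; λ = 6: alg = 3, geom = 2

Step 1 — factor the characteristic polynomial to read off the algebraic multiplicities:
  χ_A(x) = (x - 6)^3*(x - 3)^2

Step 2 — compute geometric multiplicities via the rank-nullity identity g(λ) = n − rank(A − λI):
  rank(A − (3)·I) = 4, so dim ker(A − (3)·I) = n − 4 = 1
  rank(A − (6)·I) = 3, so dim ker(A − (6)·I) = n − 3 = 2

Summary:
  λ = 3: algebraic multiplicity = 2, geometric multiplicity = 1
  λ = 6: algebraic multiplicity = 3, geometric multiplicity = 2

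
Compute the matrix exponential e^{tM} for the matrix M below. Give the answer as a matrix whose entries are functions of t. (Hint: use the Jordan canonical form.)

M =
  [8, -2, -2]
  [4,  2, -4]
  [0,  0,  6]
e^{tM} =
  [2*exp(6*t) - exp(4*t), -exp(6*t) + exp(4*t), -exp(6*t) + exp(4*t)]
  [2*exp(6*t) - 2*exp(4*t), -exp(6*t) + 2*exp(4*t), -2*exp(6*t) + 2*exp(4*t)]
  [0, 0, exp(6*t)]

Strategy: write M = P · J · P⁻¹ where J is a Jordan canonical form, so e^{tM} = P · e^{tJ} · P⁻¹, and e^{tJ} can be computed block-by-block.

M has Jordan form
J =
  [4, 0, 0]
  [0, 6, 0]
  [0, 0, 6]
(up to reordering of blocks).

Per-block formulas:
  For a 1×1 block at λ = 6: exp(t · [6]) = [e^(6t)].
  For a 1×1 block at λ = 4: exp(t · [4]) = [e^(4t)].

After assembling e^{tJ} and conjugating by P, we get:

e^{tM} =
  [2*exp(6*t) - exp(4*t), -exp(6*t) + exp(4*t), -exp(6*t) + exp(4*t)]
  [2*exp(6*t) - 2*exp(4*t), -exp(6*t) + 2*exp(4*t), -2*exp(6*t) + 2*exp(4*t)]
  [0, 0, exp(6*t)]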